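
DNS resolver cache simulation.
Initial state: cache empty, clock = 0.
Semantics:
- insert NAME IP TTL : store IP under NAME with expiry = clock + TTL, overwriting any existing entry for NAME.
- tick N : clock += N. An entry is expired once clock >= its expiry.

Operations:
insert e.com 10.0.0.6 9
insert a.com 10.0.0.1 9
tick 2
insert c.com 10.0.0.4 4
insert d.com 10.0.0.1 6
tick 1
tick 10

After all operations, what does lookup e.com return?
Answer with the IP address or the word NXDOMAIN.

Op 1: insert e.com -> 10.0.0.6 (expiry=0+9=9). clock=0
Op 2: insert a.com -> 10.0.0.1 (expiry=0+9=9). clock=0
Op 3: tick 2 -> clock=2.
Op 4: insert c.com -> 10.0.0.4 (expiry=2+4=6). clock=2
Op 5: insert d.com -> 10.0.0.1 (expiry=2+6=8). clock=2
Op 6: tick 1 -> clock=3.
Op 7: tick 10 -> clock=13. purged={a.com,c.com,d.com,e.com}
lookup e.com: not in cache (expired or never inserted)

Answer: NXDOMAIN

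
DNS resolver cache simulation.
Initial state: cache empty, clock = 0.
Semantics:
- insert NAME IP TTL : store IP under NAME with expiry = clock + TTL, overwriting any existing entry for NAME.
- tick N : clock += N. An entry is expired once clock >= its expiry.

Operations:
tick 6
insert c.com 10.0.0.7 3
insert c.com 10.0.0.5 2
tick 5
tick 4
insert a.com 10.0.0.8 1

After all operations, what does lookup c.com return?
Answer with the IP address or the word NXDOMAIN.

Op 1: tick 6 -> clock=6.
Op 2: insert c.com -> 10.0.0.7 (expiry=6+3=9). clock=6
Op 3: insert c.com -> 10.0.0.5 (expiry=6+2=8). clock=6
Op 4: tick 5 -> clock=11. purged={c.com}
Op 5: tick 4 -> clock=15.
Op 6: insert a.com -> 10.0.0.8 (expiry=15+1=16). clock=15
lookup c.com: not in cache (expired or never inserted)

Answer: NXDOMAIN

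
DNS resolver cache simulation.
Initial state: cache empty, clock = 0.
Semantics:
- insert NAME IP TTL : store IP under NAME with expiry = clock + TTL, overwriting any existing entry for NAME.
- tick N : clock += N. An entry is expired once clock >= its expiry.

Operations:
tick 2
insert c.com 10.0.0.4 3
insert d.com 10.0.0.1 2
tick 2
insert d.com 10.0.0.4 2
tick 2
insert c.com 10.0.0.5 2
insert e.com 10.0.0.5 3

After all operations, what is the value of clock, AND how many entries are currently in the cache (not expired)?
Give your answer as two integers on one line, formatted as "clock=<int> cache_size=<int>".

Answer: clock=6 cache_size=2

Derivation:
Op 1: tick 2 -> clock=2.
Op 2: insert c.com -> 10.0.0.4 (expiry=2+3=5). clock=2
Op 3: insert d.com -> 10.0.0.1 (expiry=2+2=4). clock=2
Op 4: tick 2 -> clock=4. purged={d.com}
Op 5: insert d.com -> 10.0.0.4 (expiry=4+2=6). clock=4
Op 6: tick 2 -> clock=6. purged={c.com,d.com}
Op 7: insert c.com -> 10.0.0.5 (expiry=6+2=8). clock=6
Op 8: insert e.com -> 10.0.0.5 (expiry=6+3=9). clock=6
Final clock = 6
Final cache (unexpired): {c.com,e.com} -> size=2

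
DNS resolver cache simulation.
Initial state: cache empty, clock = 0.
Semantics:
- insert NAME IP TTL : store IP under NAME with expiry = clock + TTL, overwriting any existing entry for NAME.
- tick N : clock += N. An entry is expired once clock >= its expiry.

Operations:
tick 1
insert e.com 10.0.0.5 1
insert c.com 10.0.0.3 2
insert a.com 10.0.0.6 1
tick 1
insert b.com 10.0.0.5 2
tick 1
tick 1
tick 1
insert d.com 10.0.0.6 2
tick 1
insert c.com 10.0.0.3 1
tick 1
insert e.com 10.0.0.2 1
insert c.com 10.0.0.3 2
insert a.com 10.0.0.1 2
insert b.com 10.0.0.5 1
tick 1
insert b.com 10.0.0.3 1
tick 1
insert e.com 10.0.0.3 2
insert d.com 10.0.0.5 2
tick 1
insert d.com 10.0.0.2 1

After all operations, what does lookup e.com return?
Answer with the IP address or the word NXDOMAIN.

Answer: 10.0.0.3

Derivation:
Op 1: tick 1 -> clock=1.
Op 2: insert e.com -> 10.0.0.5 (expiry=1+1=2). clock=1
Op 3: insert c.com -> 10.0.0.3 (expiry=1+2=3). clock=1
Op 4: insert a.com -> 10.0.0.6 (expiry=1+1=2). clock=1
Op 5: tick 1 -> clock=2. purged={a.com,e.com}
Op 6: insert b.com -> 10.0.0.5 (expiry=2+2=4). clock=2
Op 7: tick 1 -> clock=3. purged={c.com}
Op 8: tick 1 -> clock=4. purged={b.com}
Op 9: tick 1 -> clock=5.
Op 10: insert d.com -> 10.0.0.6 (expiry=5+2=7). clock=5
Op 11: tick 1 -> clock=6.
Op 12: insert c.com -> 10.0.0.3 (expiry=6+1=7). clock=6
Op 13: tick 1 -> clock=7. purged={c.com,d.com}
Op 14: insert e.com -> 10.0.0.2 (expiry=7+1=8). clock=7
Op 15: insert c.com -> 10.0.0.3 (expiry=7+2=9). clock=7
Op 16: insert a.com -> 10.0.0.1 (expiry=7+2=9). clock=7
Op 17: insert b.com -> 10.0.0.5 (expiry=7+1=8). clock=7
Op 18: tick 1 -> clock=8. purged={b.com,e.com}
Op 19: insert b.com -> 10.0.0.3 (expiry=8+1=9). clock=8
Op 20: tick 1 -> clock=9. purged={a.com,b.com,c.com}
Op 21: insert e.com -> 10.0.0.3 (expiry=9+2=11). clock=9
Op 22: insert d.com -> 10.0.0.5 (expiry=9+2=11). clock=9
Op 23: tick 1 -> clock=10.
Op 24: insert d.com -> 10.0.0.2 (expiry=10+1=11). clock=10
lookup e.com: present, ip=10.0.0.3 expiry=11 > clock=10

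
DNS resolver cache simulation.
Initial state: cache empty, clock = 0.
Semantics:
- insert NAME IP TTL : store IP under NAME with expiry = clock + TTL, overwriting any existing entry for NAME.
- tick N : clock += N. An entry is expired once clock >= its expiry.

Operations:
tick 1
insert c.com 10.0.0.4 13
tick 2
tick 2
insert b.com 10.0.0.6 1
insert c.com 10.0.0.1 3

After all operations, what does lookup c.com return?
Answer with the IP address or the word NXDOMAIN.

Op 1: tick 1 -> clock=1.
Op 2: insert c.com -> 10.0.0.4 (expiry=1+13=14). clock=1
Op 3: tick 2 -> clock=3.
Op 4: tick 2 -> clock=5.
Op 5: insert b.com -> 10.0.0.6 (expiry=5+1=6). clock=5
Op 6: insert c.com -> 10.0.0.1 (expiry=5+3=8). clock=5
lookup c.com: present, ip=10.0.0.1 expiry=8 > clock=5

Answer: 10.0.0.1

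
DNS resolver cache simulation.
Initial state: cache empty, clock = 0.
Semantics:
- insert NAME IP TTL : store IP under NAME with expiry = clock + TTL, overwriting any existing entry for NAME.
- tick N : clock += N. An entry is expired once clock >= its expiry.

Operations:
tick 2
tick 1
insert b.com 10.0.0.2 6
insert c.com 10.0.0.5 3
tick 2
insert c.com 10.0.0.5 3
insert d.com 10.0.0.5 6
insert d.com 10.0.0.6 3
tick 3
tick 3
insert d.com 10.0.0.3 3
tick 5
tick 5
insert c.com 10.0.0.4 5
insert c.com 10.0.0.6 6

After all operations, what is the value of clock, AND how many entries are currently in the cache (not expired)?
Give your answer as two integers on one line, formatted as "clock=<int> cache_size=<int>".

Op 1: tick 2 -> clock=2.
Op 2: tick 1 -> clock=3.
Op 3: insert b.com -> 10.0.0.2 (expiry=3+6=9). clock=3
Op 4: insert c.com -> 10.0.0.5 (expiry=3+3=6). clock=3
Op 5: tick 2 -> clock=5.
Op 6: insert c.com -> 10.0.0.5 (expiry=5+3=8). clock=5
Op 7: insert d.com -> 10.0.0.5 (expiry=5+6=11). clock=5
Op 8: insert d.com -> 10.0.0.6 (expiry=5+3=8). clock=5
Op 9: tick 3 -> clock=8. purged={c.com,d.com}
Op 10: tick 3 -> clock=11. purged={b.com}
Op 11: insert d.com -> 10.0.0.3 (expiry=11+3=14). clock=11
Op 12: tick 5 -> clock=16. purged={d.com}
Op 13: tick 5 -> clock=21.
Op 14: insert c.com -> 10.0.0.4 (expiry=21+5=26). clock=21
Op 15: insert c.com -> 10.0.0.6 (expiry=21+6=27). clock=21
Final clock = 21
Final cache (unexpired): {c.com} -> size=1

Answer: clock=21 cache_size=1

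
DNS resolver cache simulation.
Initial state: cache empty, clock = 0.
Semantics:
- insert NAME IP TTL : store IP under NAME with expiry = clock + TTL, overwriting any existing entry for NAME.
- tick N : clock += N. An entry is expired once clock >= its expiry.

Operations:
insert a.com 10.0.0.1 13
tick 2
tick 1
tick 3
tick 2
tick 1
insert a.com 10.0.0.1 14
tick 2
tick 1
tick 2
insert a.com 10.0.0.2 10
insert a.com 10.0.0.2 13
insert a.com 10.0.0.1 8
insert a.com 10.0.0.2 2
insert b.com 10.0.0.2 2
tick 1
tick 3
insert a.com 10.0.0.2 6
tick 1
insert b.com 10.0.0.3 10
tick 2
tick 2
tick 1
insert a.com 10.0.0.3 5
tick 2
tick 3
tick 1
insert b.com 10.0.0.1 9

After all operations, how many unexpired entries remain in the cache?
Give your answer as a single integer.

Answer: 1

Derivation:
Op 1: insert a.com -> 10.0.0.1 (expiry=0+13=13). clock=0
Op 2: tick 2 -> clock=2.
Op 3: tick 1 -> clock=3.
Op 4: tick 3 -> clock=6.
Op 5: tick 2 -> clock=8.
Op 6: tick 1 -> clock=9.
Op 7: insert a.com -> 10.0.0.1 (expiry=9+14=23). clock=9
Op 8: tick 2 -> clock=11.
Op 9: tick 1 -> clock=12.
Op 10: tick 2 -> clock=14.
Op 11: insert a.com -> 10.0.0.2 (expiry=14+10=24). clock=14
Op 12: insert a.com -> 10.0.0.2 (expiry=14+13=27). clock=14
Op 13: insert a.com -> 10.0.0.1 (expiry=14+8=22). clock=14
Op 14: insert a.com -> 10.0.0.2 (expiry=14+2=16). clock=14
Op 15: insert b.com -> 10.0.0.2 (expiry=14+2=16). clock=14
Op 16: tick 1 -> clock=15.
Op 17: tick 3 -> clock=18. purged={a.com,b.com}
Op 18: insert a.com -> 10.0.0.2 (expiry=18+6=24). clock=18
Op 19: tick 1 -> clock=19.
Op 20: insert b.com -> 10.0.0.3 (expiry=19+10=29). clock=19
Op 21: tick 2 -> clock=21.
Op 22: tick 2 -> clock=23.
Op 23: tick 1 -> clock=24. purged={a.com}
Op 24: insert a.com -> 10.0.0.3 (expiry=24+5=29). clock=24
Op 25: tick 2 -> clock=26.
Op 26: tick 3 -> clock=29. purged={a.com,b.com}
Op 27: tick 1 -> clock=30.
Op 28: insert b.com -> 10.0.0.1 (expiry=30+9=39). clock=30
Final cache (unexpired): {b.com} -> size=1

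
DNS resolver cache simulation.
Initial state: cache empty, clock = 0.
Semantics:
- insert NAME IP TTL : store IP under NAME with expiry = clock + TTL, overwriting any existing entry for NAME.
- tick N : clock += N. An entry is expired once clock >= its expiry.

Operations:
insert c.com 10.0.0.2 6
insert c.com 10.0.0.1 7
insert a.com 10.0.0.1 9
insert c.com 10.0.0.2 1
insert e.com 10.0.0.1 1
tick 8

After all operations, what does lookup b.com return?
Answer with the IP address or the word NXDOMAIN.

Answer: NXDOMAIN

Derivation:
Op 1: insert c.com -> 10.0.0.2 (expiry=0+6=6). clock=0
Op 2: insert c.com -> 10.0.0.1 (expiry=0+7=7). clock=0
Op 3: insert a.com -> 10.0.0.1 (expiry=0+9=9). clock=0
Op 4: insert c.com -> 10.0.0.2 (expiry=0+1=1). clock=0
Op 5: insert e.com -> 10.0.0.1 (expiry=0+1=1). clock=0
Op 6: tick 8 -> clock=8. purged={c.com,e.com}
lookup b.com: not in cache (expired or never inserted)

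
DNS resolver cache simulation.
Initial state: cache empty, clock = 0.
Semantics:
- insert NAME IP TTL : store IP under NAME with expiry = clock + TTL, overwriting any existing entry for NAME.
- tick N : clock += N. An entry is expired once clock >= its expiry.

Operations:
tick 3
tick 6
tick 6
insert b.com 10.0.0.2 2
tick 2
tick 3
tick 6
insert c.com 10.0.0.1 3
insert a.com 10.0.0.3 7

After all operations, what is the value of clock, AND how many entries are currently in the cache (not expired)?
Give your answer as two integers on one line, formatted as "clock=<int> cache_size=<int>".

Op 1: tick 3 -> clock=3.
Op 2: tick 6 -> clock=9.
Op 3: tick 6 -> clock=15.
Op 4: insert b.com -> 10.0.0.2 (expiry=15+2=17). clock=15
Op 5: tick 2 -> clock=17. purged={b.com}
Op 6: tick 3 -> clock=20.
Op 7: tick 6 -> clock=26.
Op 8: insert c.com -> 10.0.0.1 (expiry=26+3=29). clock=26
Op 9: insert a.com -> 10.0.0.3 (expiry=26+7=33). clock=26
Final clock = 26
Final cache (unexpired): {a.com,c.com} -> size=2

Answer: clock=26 cache_size=2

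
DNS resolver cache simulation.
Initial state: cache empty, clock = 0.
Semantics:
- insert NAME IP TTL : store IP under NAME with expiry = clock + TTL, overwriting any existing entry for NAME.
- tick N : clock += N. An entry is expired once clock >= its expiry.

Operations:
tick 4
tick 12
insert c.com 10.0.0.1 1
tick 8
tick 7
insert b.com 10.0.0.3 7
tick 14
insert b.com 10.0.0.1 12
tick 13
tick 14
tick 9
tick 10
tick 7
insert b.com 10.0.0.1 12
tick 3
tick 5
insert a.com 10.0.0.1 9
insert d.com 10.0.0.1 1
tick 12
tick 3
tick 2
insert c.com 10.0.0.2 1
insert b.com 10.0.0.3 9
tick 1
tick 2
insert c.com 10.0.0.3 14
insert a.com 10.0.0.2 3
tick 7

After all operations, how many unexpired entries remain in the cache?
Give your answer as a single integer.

Answer: 1

Derivation:
Op 1: tick 4 -> clock=4.
Op 2: tick 12 -> clock=16.
Op 3: insert c.com -> 10.0.0.1 (expiry=16+1=17). clock=16
Op 4: tick 8 -> clock=24. purged={c.com}
Op 5: tick 7 -> clock=31.
Op 6: insert b.com -> 10.0.0.3 (expiry=31+7=38). clock=31
Op 7: tick 14 -> clock=45. purged={b.com}
Op 8: insert b.com -> 10.0.0.1 (expiry=45+12=57). clock=45
Op 9: tick 13 -> clock=58. purged={b.com}
Op 10: tick 14 -> clock=72.
Op 11: tick 9 -> clock=81.
Op 12: tick 10 -> clock=91.
Op 13: tick 7 -> clock=98.
Op 14: insert b.com -> 10.0.0.1 (expiry=98+12=110). clock=98
Op 15: tick 3 -> clock=101.
Op 16: tick 5 -> clock=106.
Op 17: insert a.com -> 10.0.0.1 (expiry=106+9=115). clock=106
Op 18: insert d.com -> 10.0.0.1 (expiry=106+1=107). clock=106
Op 19: tick 12 -> clock=118. purged={a.com,b.com,d.com}
Op 20: tick 3 -> clock=121.
Op 21: tick 2 -> clock=123.
Op 22: insert c.com -> 10.0.0.2 (expiry=123+1=124). clock=123
Op 23: insert b.com -> 10.0.0.3 (expiry=123+9=132). clock=123
Op 24: tick 1 -> clock=124. purged={c.com}
Op 25: tick 2 -> clock=126.
Op 26: insert c.com -> 10.0.0.3 (expiry=126+14=140). clock=126
Op 27: insert a.com -> 10.0.0.2 (expiry=126+3=129). clock=126
Op 28: tick 7 -> clock=133. purged={a.com,b.com}
Final cache (unexpired): {c.com} -> size=1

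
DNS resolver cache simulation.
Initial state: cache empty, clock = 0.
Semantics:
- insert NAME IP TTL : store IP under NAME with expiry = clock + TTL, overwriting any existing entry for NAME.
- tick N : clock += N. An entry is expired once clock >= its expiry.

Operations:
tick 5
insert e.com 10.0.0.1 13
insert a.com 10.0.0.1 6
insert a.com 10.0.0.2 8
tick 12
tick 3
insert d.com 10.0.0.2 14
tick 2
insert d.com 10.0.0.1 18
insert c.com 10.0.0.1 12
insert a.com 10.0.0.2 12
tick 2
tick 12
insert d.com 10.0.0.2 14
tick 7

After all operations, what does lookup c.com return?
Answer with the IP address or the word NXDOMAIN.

Op 1: tick 5 -> clock=5.
Op 2: insert e.com -> 10.0.0.1 (expiry=5+13=18). clock=5
Op 3: insert a.com -> 10.0.0.1 (expiry=5+6=11). clock=5
Op 4: insert a.com -> 10.0.0.2 (expiry=5+8=13). clock=5
Op 5: tick 12 -> clock=17. purged={a.com}
Op 6: tick 3 -> clock=20. purged={e.com}
Op 7: insert d.com -> 10.0.0.2 (expiry=20+14=34). clock=20
Op 8: tick 2 -> clock=22.
Op 9: insert d.com -> 10.0.0.1 (expiry=22+18=40). clock=22
Op 10: insert c.com -> 10.0.0.1 (expiry=22+12=34). clock=22
Op 11: insert a.com -> 10.0.0.2 (expiry=22+12=34). clock=22
Op 12: tick 2 -> clock=24.
Op 13: tick 12 -> clock=36. purged={a.com,c.com}
Op 14: insert d.com -> 10.0.0.2 (expiry=36+14=50). clock=36
Op 15: tick 7 -> clock=43.
lookup c.com: not in cache (expired or never inserted)

Answer: NXDOMAIN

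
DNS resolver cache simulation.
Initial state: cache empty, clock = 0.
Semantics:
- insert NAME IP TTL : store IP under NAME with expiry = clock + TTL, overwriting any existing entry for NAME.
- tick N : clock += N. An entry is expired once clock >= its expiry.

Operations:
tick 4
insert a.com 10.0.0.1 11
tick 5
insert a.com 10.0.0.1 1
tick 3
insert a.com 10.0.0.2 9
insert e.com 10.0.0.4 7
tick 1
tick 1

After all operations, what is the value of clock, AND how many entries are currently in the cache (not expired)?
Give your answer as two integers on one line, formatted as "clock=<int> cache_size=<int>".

Answer: clock=14 cache_size=2

Derivation:
Op 1: tick 4 -> clock=4.
Op 2: insert a.com -> 10.0.0.1 (expiry=4+11=15). clock=4
Op 3: tick 5 -> clock=9.
Op 4: insert a.com -> 10.0.0.1 (expiry=9+1=10). clock=9
Op 5: tick 3 -> clock=12. purged={a.com}
Op 6: insert a.com -> 10.0.0.2 (expiry=12+9=21). clock=12
Op 7: insert e.com -> 10.0.0.4 (expiry=12+7=19). clock=12
Op 8: tick 1 -> clock=13.
Op 9: tick 1 -> clock=14.
Final clock = 14
Final cache (unexpired): {a.com,e.com} -> size=2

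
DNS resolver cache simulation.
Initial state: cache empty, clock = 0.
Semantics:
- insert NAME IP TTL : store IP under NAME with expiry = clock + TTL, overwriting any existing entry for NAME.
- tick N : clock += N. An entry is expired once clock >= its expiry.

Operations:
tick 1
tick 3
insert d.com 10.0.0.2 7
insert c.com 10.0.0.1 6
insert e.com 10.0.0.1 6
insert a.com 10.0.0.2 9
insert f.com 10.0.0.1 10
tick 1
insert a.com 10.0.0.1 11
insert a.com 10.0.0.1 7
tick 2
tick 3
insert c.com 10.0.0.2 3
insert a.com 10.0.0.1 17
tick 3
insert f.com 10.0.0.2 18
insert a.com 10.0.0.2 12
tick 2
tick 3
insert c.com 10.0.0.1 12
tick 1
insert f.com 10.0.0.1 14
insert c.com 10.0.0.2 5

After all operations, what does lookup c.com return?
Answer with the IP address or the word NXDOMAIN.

Answer: 10.0.0.2

Derivation:
Op 1: tick 1 -> clock=1.
Op 2: tick 3 -> clock=4.
Op 3: insert d.com -> 10.0.0.2 (expiry=4+7=11). clock=4
Op 4: insert c.com -> 10.0.0.1 (expiry=4+6=10). clock=4
Op 5: insert e.com -> 10.0.0.1 (expiry=4+6=10). clock=4
Op 6: insert a.com -> 10.0.0.2 (expiry=4+9=13). clock=4
Op 7: insert f.com -> 10.0.0.1 (expiry=4+10=14). clock=4
Op 8: tick 1 -> clock=5.
Op 9: insert a.com -> 10.0.0.1 (expiry=5+11=16). clock=5
Op 10: insert a.com -> 10.0.0.1 (expiry=5+7=12). clock=5
Op 11: tick 2 -> clock=7.
Op 12: tick 3 -> clock=10. purged={c.com,e.com}
Op 13: insert c.com -> 10.0.0.2 (expiry=10+3=13). clock=10
Op 14: insert a.com -> 10.0.0.1 (expiry=10+17=27). clock=10
Op 15: tick 3 -> clock=13. purged={c.com,d.com}
Op 16: insert f.com -> 10.0.0.2 (expiry=13+18=31). clock=13
Op 17: insert a.com -> 10.0.0.2 (expiry=13+12=25). clock=13
Op 18: tick 2 -> clock=15.
Op 19: tick 3 -> clock=18.
Op 20: insert c.com -> 10.0.0.1 (expiry=18+12=30). clock=18
Op 21: tick 1 -> clock=19.
Op 22: insert f.com -> 10.0.0.1 (expiry=19+14=33). clock=19
Op 23: insert c.com -> 10.0.0.2 (expiry=19+5=24). clock=19
lookup c.com: present, ip=10.0.0.2 expiry=24 > clock=19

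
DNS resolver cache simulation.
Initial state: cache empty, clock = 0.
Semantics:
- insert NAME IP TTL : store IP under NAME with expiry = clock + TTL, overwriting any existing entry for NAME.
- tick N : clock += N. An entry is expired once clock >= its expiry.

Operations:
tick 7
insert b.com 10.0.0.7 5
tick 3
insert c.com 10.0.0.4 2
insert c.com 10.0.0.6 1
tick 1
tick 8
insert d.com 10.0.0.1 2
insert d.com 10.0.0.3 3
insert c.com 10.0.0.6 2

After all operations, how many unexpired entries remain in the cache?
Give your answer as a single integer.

Answer: 2

Derivation:
Op 1: tick 7 -> clock=7.
Op 2: insert b.com -> 10.0.0.7 (expiry=7+5=12). clock=7
Op 3: tick 3 -> clock=10.
Op 4: insert c.com -> 10.0.0.4 (expiry=10+2=12). clock=10
Op 5: insert c.com -> 10.0.0.6 (expiry=10+1=11). clock=10
Op 6: tick 1 -> clock=11. purged={c.com}
Op 7: tick 8 -> clock=19. purged={b.com}
Op 8: insert d.com -> 10.0.0.1 (expiry=19+2=21). clock=19
Op 9: insert d.com -> 10.0.0.3 (expiry=19+3=22). clock=19
Op 10: insert c.com -> 10.0.0.6 (expiry=19+2=21). clock=19
Final cache (unexpired): {c.com,d.com} -> size=2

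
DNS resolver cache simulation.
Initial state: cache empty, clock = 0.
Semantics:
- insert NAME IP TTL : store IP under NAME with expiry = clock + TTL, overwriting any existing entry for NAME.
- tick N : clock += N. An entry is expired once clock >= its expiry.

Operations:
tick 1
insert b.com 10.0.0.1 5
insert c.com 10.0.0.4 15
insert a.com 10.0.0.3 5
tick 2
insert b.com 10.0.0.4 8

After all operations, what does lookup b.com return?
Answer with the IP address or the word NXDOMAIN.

Op 1: tick 1 -> clock=1.
Op 2: insert b.com -> 10.0.0.1 (expiry=1+5=6). clock=1
Op 3: insert c.com -> 10.0.0.4 (expiry=1+15=16). clock=1
Op 4: insert a.com -> 10.0.0.3 (expiry=1+5=6). clock=1
Op 5: tick 2 -> clock=3.
Op 6: insert b.com -> 10.0.0.4 (expiry=3+8=11). clock=3
lookup b.com: present, ip=10.0.0.4 expiry=11 > clock=3

Answer: 10.0.0.4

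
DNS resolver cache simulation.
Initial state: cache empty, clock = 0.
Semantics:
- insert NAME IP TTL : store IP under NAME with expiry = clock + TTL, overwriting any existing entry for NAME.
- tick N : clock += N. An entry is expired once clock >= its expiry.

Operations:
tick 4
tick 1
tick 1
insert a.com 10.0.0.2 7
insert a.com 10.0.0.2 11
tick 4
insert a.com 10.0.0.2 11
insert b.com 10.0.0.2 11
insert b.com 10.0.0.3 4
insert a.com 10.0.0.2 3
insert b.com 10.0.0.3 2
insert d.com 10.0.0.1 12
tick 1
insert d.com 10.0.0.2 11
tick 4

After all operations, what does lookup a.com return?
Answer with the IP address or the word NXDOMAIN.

Op 1: tick 4 -> clock=4.
Op 2: tick 1 -> clock=5.
Op 3: tick 1 -> clock=6.
Op 4: insert a.com -> 10.0.0.2 (expiry=6+7=13). clock=6
Op 5: insert a.com -> 10.0.0.2 (expiry=6+11=17). clock=6
Op 6: tick 4 -> clock=10.
Op 7: insert a.com -> 10.0.0.2 (expiry=10+11=21). clock=10
Op 8: insert b.com -> 10.0.0.2 (expiry=10+11=21). clock=10
Op 9: insert b.com -> 10.0.0.3 (expiry=10+4=14). clock=10
Op 10: insert a.com -> 10.0.0.2 (expiry=10+3=13). clock=10
Op 11: insert b.com -> 10.0.0.3 (expiry=10+2=12). clock=10
Op 12: insert d.com -> 10.0.0.1 (expiry=10+12=22). clock=10
Op 13: tick 1 -> clock=11.
Op 14: insert d.com -> 10.0.0.2 (expiry=11+11=22). clock=11
Op 15: tick 4 -> clock=15. purged={a.com,b.com}
lookup a.com: not in cache (expired or never inserted)

Answer: NXDOMAIN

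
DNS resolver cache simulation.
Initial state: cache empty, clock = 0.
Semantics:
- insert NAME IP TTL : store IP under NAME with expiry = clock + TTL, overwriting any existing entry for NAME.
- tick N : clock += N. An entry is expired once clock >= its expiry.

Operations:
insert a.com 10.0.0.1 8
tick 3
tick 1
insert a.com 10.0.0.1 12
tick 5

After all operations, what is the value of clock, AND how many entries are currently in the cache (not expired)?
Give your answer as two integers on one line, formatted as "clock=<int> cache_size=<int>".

Op 1: insert a.com -> 10.0.0.1 (expiry=0+8=8). clock=0
Op 2: tick 3 -> clock=3.
Op 3: tick 1 -> clock=4.
Op 4: insert a.com -> 10.0.0.1 (expiry=4+12=16). clock=4
Op 5: tick 5 -> clock=9.
Final clock = 9
Final cache (unexpired): {a.com} -> size=1

Answer: clock=9 cache_size=1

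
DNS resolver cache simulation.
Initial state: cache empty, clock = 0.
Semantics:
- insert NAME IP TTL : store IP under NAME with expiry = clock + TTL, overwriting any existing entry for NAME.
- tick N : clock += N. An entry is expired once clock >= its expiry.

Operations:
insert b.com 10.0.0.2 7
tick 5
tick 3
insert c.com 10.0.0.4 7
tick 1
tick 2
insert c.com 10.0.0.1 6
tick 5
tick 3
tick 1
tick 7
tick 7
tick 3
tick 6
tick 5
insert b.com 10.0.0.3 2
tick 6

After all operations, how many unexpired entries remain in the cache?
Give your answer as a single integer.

Answer: 0

Derivation:
Op 1: insert b.com -> 10.0.0.2 (expiry=0+7=7). clock=0
Op 2: tick 5 -> clock=5.
Op 3: tick 3 -> clock=8. purged={b.com}
Op 4: insert c.com -> 10.0.0.4 (expiry=8+7=15). clock=8
Op 5: tick 1 -> clock=9.
Op 6: tick 2 -> clock=11.
Op 7: insert c.com -> 10.0.0.1 (expiry=11+6=17). clock=11
Op 8: tick 5 -> clock=16.
Op 9: tick 3 -> clock=19. purged={c.com}
Op 10: tick 1 -> clock=20.
Op 11: tick 7 -> clock=27.
Op 12: tick 7 -> clock=34.
Op 13: tick 3 -> clock=37.
Op 14: tick 6 -> clock=43.
Op 15: tick 5 -> clock=48.
Op 16: insert b.com -> 10.0.0.3 (expiry=48+2=50). clock=48
Op 17: tick 6 -> clock=54. purged={b.com}
Final cache (unexpired): {} -> size=0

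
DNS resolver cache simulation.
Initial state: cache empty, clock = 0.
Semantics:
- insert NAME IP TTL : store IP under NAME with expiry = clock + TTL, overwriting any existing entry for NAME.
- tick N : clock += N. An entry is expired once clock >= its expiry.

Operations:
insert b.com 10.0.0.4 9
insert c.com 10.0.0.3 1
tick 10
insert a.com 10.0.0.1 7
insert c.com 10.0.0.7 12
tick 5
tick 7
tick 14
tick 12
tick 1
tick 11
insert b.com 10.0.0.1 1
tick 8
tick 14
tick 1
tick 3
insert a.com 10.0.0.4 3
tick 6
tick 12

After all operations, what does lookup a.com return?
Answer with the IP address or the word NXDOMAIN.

Answer: NXDOMAIN

Derivation:
Op 1: insert b.com -> 10.0.0.4 (expiry=0+9=9). clock=0
Op 2: insert c.com -> 10.0.0.3 (expiry=0+1=1). clock=0
Op 3: tick 10 -> clock=10. purged={b.com,c.com}
Op 4: insert a.com -> 10.0.0.1 (expiry=10+7=17). clock=10
Op 5: insert c.com -> 10.0.0.7 (expiry=10+12=22). clock=10
Op 6: tick 5 -> clock=15.
Op 7: tick 7 -> clock=22. purged={a.com,c.com}
Op 8: tick 14 -> clock=36.
Op 9: tick 12 -> clock=48.
Op 10: tick 1 -> clock=49.
Op 11: tick 11 -> clock=60.
Op 12: insert b.com -> 10.0.0.1 (expiry=60+1=61). clock=60
Op 13: tick 8 -> clock=68. purged={b.com}
Op 14: tick 14 -> clock=82.
Op 15: tick 1 -> clock=83.
Op 16: tick 3 -> clock=86.
Op 17: insert a.com -> 10.0.0.4 (expiry=86+3=89). clock=86
Op 18: tick 6 -> clock=92. purged={a.com}
Op 19: tick 12 -> clock=104.
lookup a.com: not in cache (expired or never inserted)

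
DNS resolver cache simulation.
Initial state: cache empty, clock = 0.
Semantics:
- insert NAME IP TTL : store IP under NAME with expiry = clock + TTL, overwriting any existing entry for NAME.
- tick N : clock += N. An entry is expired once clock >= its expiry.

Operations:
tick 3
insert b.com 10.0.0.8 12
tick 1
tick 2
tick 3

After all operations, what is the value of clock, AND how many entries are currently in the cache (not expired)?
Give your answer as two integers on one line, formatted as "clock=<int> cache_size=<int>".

Answer: clock=9 cache_size=1

Derivation:
Op 1: tick 3 -> clock=3.
Op 2: insert b.com -> 10.0.0.8 (expiry=3+12=15). clock=3
Op 3: tick 1 -> clock=4.
Op 4: tick 2 -> clock=6.
Op 5: tick 3 -> clock=9.
Final clock = 9
Final cache (unexpired): {b.com} -> size=1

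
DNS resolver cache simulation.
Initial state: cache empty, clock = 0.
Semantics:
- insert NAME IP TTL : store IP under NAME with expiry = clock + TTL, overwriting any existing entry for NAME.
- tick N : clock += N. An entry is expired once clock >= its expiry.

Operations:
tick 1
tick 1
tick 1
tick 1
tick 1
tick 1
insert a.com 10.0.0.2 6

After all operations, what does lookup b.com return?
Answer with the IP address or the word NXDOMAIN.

Op 1: tick 1 -> clock=1.
Op 2: tick 1 -> clock=2.
Op 3: tick 1 -> clock=3.
Op 4: tick 1 -> clock=4.
Op 5: tick 1 -> clock=5.
Op 6: tick 1 -> clock=6.
Op 7: insert a.com -> 10.0.0.2 (expiry=6+6=12). clock=6
lookup b.com: not in cache (expired or never inserted)

Answer: NXDOMAIN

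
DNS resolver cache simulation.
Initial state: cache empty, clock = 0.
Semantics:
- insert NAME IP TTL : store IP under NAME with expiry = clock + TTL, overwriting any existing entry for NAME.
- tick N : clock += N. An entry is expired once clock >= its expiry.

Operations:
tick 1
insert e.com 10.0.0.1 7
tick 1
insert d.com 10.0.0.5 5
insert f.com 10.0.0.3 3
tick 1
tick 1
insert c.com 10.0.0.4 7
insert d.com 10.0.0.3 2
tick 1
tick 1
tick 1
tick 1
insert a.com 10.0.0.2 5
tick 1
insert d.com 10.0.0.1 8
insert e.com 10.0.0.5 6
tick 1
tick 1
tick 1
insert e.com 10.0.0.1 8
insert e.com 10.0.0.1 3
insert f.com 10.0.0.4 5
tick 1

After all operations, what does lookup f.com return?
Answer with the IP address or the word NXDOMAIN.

Answer: 10.0.0.4

Derivation:
Op 1: tick 1 -> clock=1.
Op 2: insert e.com -> 10.0.0.1 (expiry=1+7=8). clock=1
Op 3: tick 1 -> clock=2.
Op 4: insert d.com -> 10.0.0.5 (expiry=2+5=7). clock=2
Op 5: insert f.com -> 10.0.0.3 (expiry=2+3=5). clock=2
Op 6: tick 1 -> clock=3.
Op 7: tick 1 -> clock=4.
Op 8: insert c.com -> 10.0.0.4 (expiry=4+7=11). clock=4
Op 9: insert d.com -> 10.0.0.3 (expiry=4+2=6). clock=4
Op 10: tick 1 -> clock=5. purged={f.com}
Op 11: tick 1 -> clock=6. purged={d.com}
Op 12: tick 1 -> clock=7.
Op 13: tick 1 -> clock=8. purged={e.com}
Op 14: insert a.com -> 10.0.0.2 (expiry=8+5=13). clock=8
Op 15: tick 1 -> clock=9.
Op 16: insert d.com -> 10.0.0.1 (expiry=9+8=17). clock=9
Op 17: insert e.com -> 10.0.0.5 (expiry=9+6=15). clock=9
Op 18: tick 1 -> clock=10.
Op 19: tick 1 -> clock=11. purged={c.com}
Op 20: tick 1 -> clock=12.
Op 21: insert e.com -> 10.0.0.1 (expiry=12+8=20). clock=12
Op 22: insert e.com -> 10.0.0.1 (expiry=12+3=15). clock=12
Op 23: insert f.com -> 10.0.0.4 (expiry=12+5=17). clock=12
Op 24: tick 1 -> clock=13. purged={a.com}
lookup f.com: present, ip=10.0.0.4 expiry=17 > clock=13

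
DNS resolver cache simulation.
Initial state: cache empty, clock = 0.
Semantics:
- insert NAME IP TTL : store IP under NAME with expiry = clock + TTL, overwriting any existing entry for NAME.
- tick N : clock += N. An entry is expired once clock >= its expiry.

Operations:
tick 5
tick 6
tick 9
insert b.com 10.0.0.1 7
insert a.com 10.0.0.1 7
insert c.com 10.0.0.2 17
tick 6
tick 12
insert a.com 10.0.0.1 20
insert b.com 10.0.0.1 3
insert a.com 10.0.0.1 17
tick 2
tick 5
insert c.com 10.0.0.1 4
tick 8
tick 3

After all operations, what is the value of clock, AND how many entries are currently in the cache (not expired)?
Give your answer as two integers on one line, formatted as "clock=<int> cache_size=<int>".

Op 1: tick 5 -> clock=5.
Op 2: tick 6 -> clock=11.
Op 3: tick 9 -> clock=20.
Op 4: insert b.com -> 10.0.0.1 (expiry=20+7=27). clock=20
Op 5: insert a.com -> 10.0.0.1 (expiry=20+7=27). clock=20
Op 6: insert c.com -> 10.0.0.2 (expiry=20+17=37). clock=20
Op 7: tick 6 -> clock=26.
Op 8: tick 12 -> clock=38. purged={a.com,b.com,c.com}
Op 9: insert a.com -> 10.0.0.1 (expiry=38+20=58). clock=38
Op 10: insert b.com -> 10.0.0.1 (expiry=38+3=41). clock=38
Op 11: insert a.com -> 10.0.0.1 (expiry=38+17=55). clock=38
Op 12: tick 2 -> clock=40.
Op 13: tick 5 -> clock=45. purged={b.com}
Op 14: insert c.com -> 10.0.0.1 (expiry=45+4=49). clock=45
Op 15: tick 8 -> clock=53. purged={c.com}
Op 16: tick 3 -> clock=56. purged={a.com}
Final clock = 56
Final cache (unexpired): {} -> size=0

Answer: clock=56 cache_size=0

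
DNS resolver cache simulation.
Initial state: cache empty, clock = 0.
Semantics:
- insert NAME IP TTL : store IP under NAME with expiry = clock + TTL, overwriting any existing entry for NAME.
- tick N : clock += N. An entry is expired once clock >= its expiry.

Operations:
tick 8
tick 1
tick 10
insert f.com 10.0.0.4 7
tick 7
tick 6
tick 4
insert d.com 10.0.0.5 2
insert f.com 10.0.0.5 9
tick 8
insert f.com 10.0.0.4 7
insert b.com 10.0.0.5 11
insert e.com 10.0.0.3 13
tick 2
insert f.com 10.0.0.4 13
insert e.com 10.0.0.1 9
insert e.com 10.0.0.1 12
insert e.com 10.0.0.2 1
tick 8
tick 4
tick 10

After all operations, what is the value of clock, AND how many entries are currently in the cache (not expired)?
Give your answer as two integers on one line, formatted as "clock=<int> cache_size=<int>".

Op 1: tick 8 -> clock=8.
Op 2: tick 1 -> clock=9.
Op 3: tick 10 -> clock=19.
Op 4: insert f.com -> 10.0.0.4 (expiry=19+7=26). clock=19
Op 5: tick 7 -> clock=26. purged={f.com}
Op 6: tick 6 -> clock=32.
Op 7: tick 4 -> clock=36.
Op 8: insert d.com -> 10.0.0.5 (expiry=36+2=38). clock=36
Op 9: insert f.com -> 10.0.0.5 (expiry=36+9=45). clock=36
Op 10: tick 8 -> clock=44. purged={d.com}
Op 11: insert f.com -> 10.0.0.4 (expiry=44+7=51). clock=44
Op 12: insert b.com -> 10.0.0.5 (expiry=44+11=55). clock=44
Op 13: insert e.com -> 10.0.0.3 (expiry=44+13=57). clock=44
Op 14: tick 2 -> clock=46.
Op 15: insert f.com -> 10.0.0.4 (expiry=46+13=59). clock=46
Op 16: insert e.com -> 10.0.0.1 (expiry=46+9=55). clock=46
Op 17: insert e.com -> 10.0.0.1 (expiry=46+12=58). clock=46
Op 18: insert e.com -> 10.0.0.2 (expiry=46+1=47). clock=46
Op 19: tick 8 -> clock=54. purged={e.com}
Op 20: tick 4 -> clock=58. purged={b.com}
Op 21: tick 10 -> clock=68. purged={f.com}
Final clock = 68
Final cache (unexpired): {} -> size=0

Answer: clock=68 cache_size=0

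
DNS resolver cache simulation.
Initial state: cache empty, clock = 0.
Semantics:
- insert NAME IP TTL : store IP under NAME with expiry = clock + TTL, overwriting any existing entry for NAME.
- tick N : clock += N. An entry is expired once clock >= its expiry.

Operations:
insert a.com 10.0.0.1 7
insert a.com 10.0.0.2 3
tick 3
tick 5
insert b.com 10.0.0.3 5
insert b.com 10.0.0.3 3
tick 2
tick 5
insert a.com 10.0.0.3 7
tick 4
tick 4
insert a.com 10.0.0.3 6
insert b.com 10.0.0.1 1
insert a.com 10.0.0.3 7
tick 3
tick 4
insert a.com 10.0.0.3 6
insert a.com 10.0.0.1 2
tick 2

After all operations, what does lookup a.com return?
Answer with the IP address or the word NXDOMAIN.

Answer: NXDOMAIN

Derivation:
Op 1: insert a.com -> 10.0.0.1 (expiry=0+7=7). clock=0
Op 2: insert a.com -> 10.0.0.2 (expiry=0+3=3). clock=0
Op 3: tick 3 -> clock=3. purged={a.com}
Op 4: tick 5 -> clock=8.
Op 5: insert b.com -> 10.0.0.3 (expiry=8+5=13). clock=8
Op 6: insert b.com -> 10.0.0.3 (expiry=8+3=11). clock=8
Op 7: tick 2 -> clock=10.
Op 8: tick 5 -> clock=15. purged={b.com}
Op 9: insert a.com -> 10.0.0.3 (expiry=15+7=22). clock=15
Op 10: tick 4 -> clock=19.
Op 11: tick 4 -> clock=23. purged={a.com}
Op 12: insert a.com -> 10.0.0.3 (expiry=23+6=29). clock=23
Op 13: insert b.com -> 10.0.0.1 (expiry=23+1=24). clock=23
Op 14: insert a.com -> 10.0.0.3 (expiry=23+7=30). clock=23
Op 15: tick 3 -> clock=26. purged={b.com}
Op 16: tick 4 -> clock=30. purged={a.com}
Op 17: insert a.com -> 10.0.0.3 (expiry=30+6=36). clock=30
Op 18: insert a.com -> 10.0.0.1 (expiry=30+2=32). clock=30
Op 19: tick 2 -> clock=32. purged={a.com}
lookup a.com: not in cache (expired or never inserted)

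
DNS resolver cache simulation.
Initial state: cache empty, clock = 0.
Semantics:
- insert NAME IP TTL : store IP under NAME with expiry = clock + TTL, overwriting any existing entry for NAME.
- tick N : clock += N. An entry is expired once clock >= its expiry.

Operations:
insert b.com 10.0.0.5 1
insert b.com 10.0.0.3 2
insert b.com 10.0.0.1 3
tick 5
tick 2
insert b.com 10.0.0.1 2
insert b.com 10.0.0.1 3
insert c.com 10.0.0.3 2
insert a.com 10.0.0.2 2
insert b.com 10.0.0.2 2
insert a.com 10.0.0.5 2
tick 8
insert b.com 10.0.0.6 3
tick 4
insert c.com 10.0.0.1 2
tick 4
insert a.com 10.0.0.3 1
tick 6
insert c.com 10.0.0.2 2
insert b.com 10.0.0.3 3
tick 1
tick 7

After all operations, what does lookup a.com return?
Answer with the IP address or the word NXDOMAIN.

Answer: NXDOMAIN

Derivation:
Op 1: insert b.com -> 10.0.0.5 (expiry=0+1=1). clock=0
Op 2: insert b.com -> 10.0.0.3 (expiry=0+2=2). clock=0
Op 3: insert b.com -> 10.0.0.1 (expiry=0+3=3). clock=0
Op 4: tick 5 -> clock=5. purged={b.com}
Op 5: tick 2 -> clock=7.
Op 6: insert b.com -> 10.0.0.1 (expiry=7+2=9). clock=7
Op 7: insert b.com -> 10.0.0.1 (expiry=7+3=10). clock=7
Op 8: insert c.com -> 10.0.0.3 (expiry=7+2=9). clock=7
Op 9: insert a.com -> 10.0.0.2 (expiry=7+2=9). clock=7
Op 10: insert b.com -> 10.0.0.2 (expiry=7+2=9). clock=7
Op 11: insert a.com -> 10.0.0.5 (expiry=7+2=9). clock=7
Op 12: tick 8 -> clock=15. purged={a.com,b.com,c.com}
Op 13: insert b.com -> 10.0.0.6 (expiry=15+3=18). clock=15
Op 14: tick 4 -> clock=19. purged={b.com}
Op 15: insert c.com -> 10.0.0.1 (expiry=19+2=21). clock=19
Op 16: tick 4 -> clock=23. purged={c.com}
Op 17: insert a.com -> 10.0.0.3 (expiry=23+1=24). clock=23
Op 18: tick 6 -> clock=29. purged={a.com}
Op 19: insert c.com -> 10.0.0.2 (expiry=29+2=31). clock=29
Op 20: insert b.com -> 10.0.0.3 (expiry=29+3=32). clock=29
Op 21: tick 1 -> clock=30.
Op 22: tick 7 -> clock=37. purged={b.com,c.com}
lookup a.com: not in cache (expired or never inserted)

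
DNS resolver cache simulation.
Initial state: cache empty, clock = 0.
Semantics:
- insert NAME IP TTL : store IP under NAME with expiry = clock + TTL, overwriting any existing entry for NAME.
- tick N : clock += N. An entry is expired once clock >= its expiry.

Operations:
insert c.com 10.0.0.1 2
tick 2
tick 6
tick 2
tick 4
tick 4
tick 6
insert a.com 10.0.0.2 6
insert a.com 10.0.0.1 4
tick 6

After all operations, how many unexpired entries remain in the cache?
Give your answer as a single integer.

Op 1: insert c.com -> 10.0.0.1 (expiry=0+2=2). clock=0
Op 2: tick 2 -> clock=2. purged={c.com}
Op 3: tick 6 -> clock=8.
Op 4: tick 2 -> clock=10.
Op 5: tick 4 -> clock=14.
Op 6: tick 4 -> clock=18.
Op 7: tick 6 -> clock=24.
Op 8: insert a.com -> 10.0.0.2 (expiry=24+6=30). clock=24
Op 9: insert a.com -> 10.0.0.1 (expiry=24+4=28). clock=24
Op 10: tick 6 -> clock=30. purged={a.com}
Final cache (unexpired): {} -> size=0

Answer: 0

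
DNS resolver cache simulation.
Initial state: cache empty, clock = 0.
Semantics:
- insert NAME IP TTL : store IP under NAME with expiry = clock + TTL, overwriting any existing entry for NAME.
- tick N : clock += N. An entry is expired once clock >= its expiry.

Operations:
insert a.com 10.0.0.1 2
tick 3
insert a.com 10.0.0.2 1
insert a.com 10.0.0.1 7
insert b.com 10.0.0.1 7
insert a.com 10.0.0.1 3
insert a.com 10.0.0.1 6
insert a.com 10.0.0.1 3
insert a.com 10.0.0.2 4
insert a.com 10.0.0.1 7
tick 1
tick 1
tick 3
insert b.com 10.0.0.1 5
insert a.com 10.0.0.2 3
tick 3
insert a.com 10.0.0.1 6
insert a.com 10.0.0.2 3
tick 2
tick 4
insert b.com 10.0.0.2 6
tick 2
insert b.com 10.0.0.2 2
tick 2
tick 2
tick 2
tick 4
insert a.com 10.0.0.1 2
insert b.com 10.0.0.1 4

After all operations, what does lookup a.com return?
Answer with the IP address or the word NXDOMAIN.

Answer: 10.0.0.1

Derivation:
Op 1: insert a.com -> 10.0.0.1 (expiry=0+2=2). clock=0
Op 2: tick 3 -> clock=3. purged={a.com}
Op 3: insert a.com -> 10.0.0.2 (expiry=3+1=4). clock=3
Op 4: insert a.com -> 10.0.0.1 (expiry=3+7=10). clock=3
Op 5: insert b.com -> 10.0.0.1 (expiry=3+7=10). clock=3
Op 6: insert a.com -> 10.0.0.1 (expiry=3+3=6). clock=3
Op 7: insert a.com -> 10.0.0.1 (expiry=3+6=9). clock=3
Op 8: insert a.com -> 10.0.0.1 (expiry=3+3=6). clock=3
Op 9: insert a.com -> 10.0.0.2 (expiry=3+4=7). clock=3
Op 10: insert a.com -> 10.0.0.1 (expiry=3+7=10). clock=3
Op 11: tick 1 -> clock=4.
Op 12: tick 1 -> clock=5.
Op 13: tick 3 -> clock=8.
Op 14: insert b.com -> 10.0.0.1 (expiry=8+5=13). clock=8
Op 15: insert a.com -> 10.0.0.2 (expiry=8+3=11). clock=8
Op 16: tick 3 -> clock=11. purged={a.com}
Op 17: insert a.com -> 10.0.0.1 (expiry=11+6=17). clock=11
Op 18: insert a.com -> 10.0.0.2 (expiry=11+3=14). clock=11
Op 19: tick 2 -> clock=13. purged={b.com}
Op 20: tick 4 -> clock=17. purged={a.com}
Op 21: insert b.com -> 10.0.0.2 (expiry=17+6=23). clock=17
Op 22: tick 2 -> clock=19.
Op 23: insert b.com -> 10.0.0.2 (expiry=19+2=21). clock=19
Op 24: tick 2 -> clock=21. purged={b.com}
Op 25: tick 2 -> clock=23.
Op 26: tick 2 -> clock=25.
Op 27: tick 4 -> clock=29.
Op 28: insert a.com -> 10.0.0.1 (expiry=29+2=31). clock=29
Op 29: insert b.com -> 10.0.0.1 (expiry=29+4=33). clock=29
lookup a.com: present, ip=10.0.0.1 expiry=31 > clock=29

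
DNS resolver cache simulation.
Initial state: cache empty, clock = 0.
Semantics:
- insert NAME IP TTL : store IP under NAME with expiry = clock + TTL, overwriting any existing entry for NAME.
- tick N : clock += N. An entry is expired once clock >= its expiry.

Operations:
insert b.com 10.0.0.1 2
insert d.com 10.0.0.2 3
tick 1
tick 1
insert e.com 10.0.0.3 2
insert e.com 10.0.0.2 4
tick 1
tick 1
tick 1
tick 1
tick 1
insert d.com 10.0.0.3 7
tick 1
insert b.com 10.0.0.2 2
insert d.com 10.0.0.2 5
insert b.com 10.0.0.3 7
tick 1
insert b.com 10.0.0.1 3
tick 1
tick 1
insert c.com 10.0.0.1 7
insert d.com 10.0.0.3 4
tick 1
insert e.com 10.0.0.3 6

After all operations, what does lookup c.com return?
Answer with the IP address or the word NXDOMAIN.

Op 1: insert b.com -> 10.0.0.1 (expiry=0+2=2). clock=0
Op 2: insert d.com -> 10.0.0.2 (expiry=0+3=3). clock=0
Op 3: tick 1 -> clock=1.
Op 4: tick 1 -> clock=2. purged={b.com}
Op 5: insert e.com -> 10.0.0.3 (expiry=2+2=4). clock=2
Op 6: insert e.com -> 10.0.0.2 (expiry=2+4=6). clock=2
Op 7: tick 1 -> clock=3. purged={d.com}
Op 8: tick 1 -> clock=4.
Op 9: tick 1 -> clock=5.
Op 10: tick 1 -> clock=6. purged={e.com}
Op 11: tick 1 -> clock=7.
Op 12: insert d.com -> 10.0.0.3 (expiry=7+7=14). clock=7
Op 13: tick 1 -> clock=8.
Op 14: insert b.com -> 10.0.0.2 (expiry=8+2=10). clock=8
Op 15: insert d.com -> 10.0.0.2 (expiry=8+5=13). clock=8
Op 16: insert b.com -> 10.0.0.3 (expiry=8+7=15). clock=8
Op 17: tick 1 -> clock=9.
Op 18: insert b.com -> 10.0.0.1 (expiry=9+3=12). clock=9
Op 19: tick 1 -> clock=10.
Op 20: tick 1 -> clock=11.
Op 21: insert c.com -> 10.0.0.1 (expiry=11+7=18). clock=11
Op 22: insert d.com -> 10.0.0.3 (expiry=11+4=15). clock=11
Op 23: tick 1 -> clock=12. purged={b.com}
Op 24: insert e.com -> 10.0.0.3 (expiry=12+6=18). clock=12
lookup c.com: present, ip=10.0.0.1 expiry=18 > clock=12

Answer: 10.0.0.1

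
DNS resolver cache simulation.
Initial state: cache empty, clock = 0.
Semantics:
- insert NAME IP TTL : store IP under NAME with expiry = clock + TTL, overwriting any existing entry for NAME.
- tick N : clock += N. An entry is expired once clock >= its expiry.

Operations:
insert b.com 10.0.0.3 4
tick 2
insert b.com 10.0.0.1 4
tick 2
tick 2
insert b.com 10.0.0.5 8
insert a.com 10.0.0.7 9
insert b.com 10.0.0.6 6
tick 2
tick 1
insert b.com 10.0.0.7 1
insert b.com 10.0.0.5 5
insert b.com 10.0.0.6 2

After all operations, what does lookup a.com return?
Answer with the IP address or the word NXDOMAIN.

Op 1: insert b.com -> 10.0.0.3 (expiry=0+4=4). clock=0
Op 2: tick 2 -> clock=2.
Op 3: insert b.com -> 10.0.0.1 (expiry=2+4=6). clock=2
Op 4: tick 2 -> clock=4.
Op 5: tick 2 -> clock=6. purged={b.com}
Op 6: insert b.com -> 10.0.0.5 (expiry=6+8=14). clock=6
Op 7: insert a.com -> 10.0.0.7 (expiry=6+9=15). clock=6
Op 8: insert b.com -> 10.0.0.6 (expiry=6+6=12). clock=6
Op 9: tick 2 -> clock=8.
Op 10: tick 1 -> clock=9.
Op 11: insert b.com -> 10.0.0.7 (expiry=9+1=10). clock=9
Op 12: insert b.com -> 10.0.0.5 (expiry=9+5=14). clock=9
Op 13: insert b.com -> 10.0.0.6 (expiry=9+2=11). clock=9
lookup a.com: present, ip=10.0.0.7 expiry=15 > clock=9

Answer: 10.0.0.7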